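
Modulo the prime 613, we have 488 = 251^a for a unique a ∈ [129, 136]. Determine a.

Compute 251^129 mod 613 = 488, then multiply by 251 repeatedly:
  251^129=488
Found 488 at exponent 129.

129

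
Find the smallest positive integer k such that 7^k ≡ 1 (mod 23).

The order of 7 must divide p − 1 = 22 = 2 · 11.
Divisors: 1, 2, 11, 22.
Check each in increasing order: 7^1 ≡ 7;  7^2 ≡ 3;  7^11 ≡ 22;  7^22 ≡ 1.
Smallest exponent giving 1 is 22.

22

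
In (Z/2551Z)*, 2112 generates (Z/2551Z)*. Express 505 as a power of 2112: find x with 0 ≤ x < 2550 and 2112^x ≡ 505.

2027

Baby-step giant-step with m = ceil(sqrt(2550)) = 51.
Baby table (2112^j mod 2551 for j=0..50):
  0:1  1:2112  2:1396  3:1947  4:2403  5:1197  6:23  7:107
  8:1496  9:1414  10:1698  11:2021  12:529  13:2461  14:1245  15:1910
  16:789  17:565  18:1963  19:481  20:574  21:563  22:290  23:240
  24:1782  25:859  26:447  27:194  28:1568  29:418  30:170  31:1900
  32:77  33:1911  34:350  35:1961  36:1359  37:333  38:1771  39:586
  40:397  41:1736  42:645  43:6  44:2468  45:723  46:1478  47:1663
  48:2080  49:138  50:642
Giant step factor: 2112^(-51) ≡ 1826 (mod 2551).
Scan 505·1826^i mod 2551 for i = 0, 1, …:
  i=0: 505   i=1: 1219   i=2: 1422   i=3: 2205
  i=4: 852   i=5: 2193   i=6: 1899   i=7: 765
  i=8: 1493   i=9: 1750     …   i=38: 1215
  i=39: 1771
Match at i=39, j=38: x = 39·51 + 38 = 2027.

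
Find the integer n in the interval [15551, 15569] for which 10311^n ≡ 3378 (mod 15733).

15553

Compute 10311^15551 mod 15733 = 2161, then multiply by 10311 repeatedly:
  10311^15551=2161  10311^15552=4143  10311^15553=3378
Found 3378 at exponent 15553.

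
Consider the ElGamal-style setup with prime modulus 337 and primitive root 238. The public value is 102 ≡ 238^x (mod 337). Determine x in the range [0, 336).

165

Baby-step giant-step with m = ceil(sqrt(336)) = 19.
Baby table (238^j mod 337 for j=0..18):
  0:1  1:238  2:28  3:261  4:110  5:231  6:47  7:65
  8:305  9:135  10:115  11:73  12:187  13:22  14:181  15:279
  16:13  17:61  18:27
Giant step factor: 238^(-19) ≡ 44 (mod 337).
Scan 102·44^i mod 337 for i = 0, 1, …:
  i=0: 102   i=1: 107   i=2: 327   i=3: 234
  i=4: 186   i=5: 96   i=6: 180   i=7: 169
  i=8: 22
Match at i=8, j=13: x = 8·19 + 13 = 165.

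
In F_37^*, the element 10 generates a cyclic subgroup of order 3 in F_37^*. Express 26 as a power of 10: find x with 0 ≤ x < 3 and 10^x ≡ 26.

2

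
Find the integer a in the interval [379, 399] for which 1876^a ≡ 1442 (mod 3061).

382

Compute 1876^379 mod 3061 = 1907, then multiply by 1876 repeatedly:
  1876^379=1907  1876^380=2284  1876^381=2445  1876^382=1442
Found 1442 at exponent 382.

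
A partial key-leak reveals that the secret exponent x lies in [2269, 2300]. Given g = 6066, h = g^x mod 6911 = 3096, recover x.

2291

Compute 6066^2269 mod 6911 = 6408, then multiply by 6066 repeatedly:
  6066^2269=6408  6066^2270=3464  6066^2271=3184  6066^2272=4810  6066^2273=6129
  6066^2274=4245  6066^2275=6695  6066^2276=2834  6066^2277=3387  6066^2278=6050
  6066^2279=1890  6066^2280=6302  6066^2281=3191  6066^2282=5806  6066^2283=740
  6066^2284=3601  6066^2285=4906  6066^2286=1030  6066^2287=436  6066^2288=4774
  6066^2289=1994  6066^2290=1354  6066^2291=3096
Found 3096 at exponent 2291.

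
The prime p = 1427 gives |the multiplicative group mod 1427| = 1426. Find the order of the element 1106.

31

The order of 1106 must divide p − 1 = 1426 = 2 · 23 · 31.
Divisors: 1, 2, 23, 31, 46, 62, 713, 1426.
Check each in increasing order: 1106^1 ≡ 1106;  1106^2 ≡ 297;  1106^23 ≡ 619;  1106^31 ≡ 1.
Smallest exponent giving 1 is 31.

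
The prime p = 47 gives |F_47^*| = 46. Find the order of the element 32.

The order of 32 must divide p − 1 = 46 = 2 · 23.
Divisors: 1, 2, 23, 46.
Check each in increasing order: 32^1 ≡ 32;  32^2 ≡ 37;  32^23 ≡ 1.
Smallest exponent giving 1 is 23.

23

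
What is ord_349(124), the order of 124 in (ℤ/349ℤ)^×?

174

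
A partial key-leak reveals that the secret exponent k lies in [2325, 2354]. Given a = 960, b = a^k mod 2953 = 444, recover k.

Compute 960^2325 mod 2953 = 1558, then multiply by 960 repeatedly:
  960^2325=1558  960^2326=1462  960^2327=845  960^2328=2078  960^2329=1605
  960^2330=2287  960^2331=1441  960^2332=1356  960^2333=2440  960^2334=671
  960^2335=406  960^2336=2917  960^2337=876  960^2338=2308  960^2339=930
  960^2340=994  960^2341=421  960^2342=2552  960^2343=1883  960^2344=444
Found 444 at exponent 2344.

2344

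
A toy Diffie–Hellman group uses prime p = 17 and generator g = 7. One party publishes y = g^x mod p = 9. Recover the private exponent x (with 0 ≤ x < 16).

6

Successive powers of 7 modulo 17:
  7^0=1  7^1=7  7^2=15  7^3=3  7^4=4  7^5=11
  7^6=9
So 7^6 ≡ 9 (mod 17), giving x = 6.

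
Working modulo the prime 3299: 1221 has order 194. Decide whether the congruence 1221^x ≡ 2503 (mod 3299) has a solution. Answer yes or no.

2503 ∈ ⟨1221⟩ iff 2503^194 ≡ 1 (mod 3299), since |⟨1221⟩| = 194.
2503^194 mod 3299 = 2157.
Since 2157 ≠ 1, 2503 does not lie in the subgroup.

no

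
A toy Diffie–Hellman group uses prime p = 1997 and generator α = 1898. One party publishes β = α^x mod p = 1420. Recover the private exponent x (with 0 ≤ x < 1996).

701

Baby-step giant-step with m = ceil(sqrt(1996)) = 45.
Baby table (1898^j mod 1997 for j=0..44):
  0:1  1:1898  2:1813  3:243  4:1904  5:1219  6:1136  7:1365
  8:661  9:462  10:193  11:863  12:434  13:968  14:24  15:1618
  16:1575  17:1838  18:1762  19:1298  20:1303  21:808  22:1885  23:1103
  24:638  25:742  26:431  27:1265  28:576  29:889  30:1854  31:178
  32:351  33:1197  34:1317  35:1419  36:1306  37:511  38:1333  39:1832
  40:359  41:405  42:1842  43:1366  44:562
Giant step factor: 1898^(-45) ≡ 783 (mod 1997).
Scan 1420·783^i mod 1997 for i = 0, 1, …:
  i=0: 1420   i=1: 1528   i=2: 221   i=3: 1301
  i=4: 213   i=5: 1028   i=6: 133   i=7: 295
  i=8: 1330   i=9: 953     …   i=14: 1995
  i=15: 431
Match at i=15, j=26: x = 15·45 + 26 = 701.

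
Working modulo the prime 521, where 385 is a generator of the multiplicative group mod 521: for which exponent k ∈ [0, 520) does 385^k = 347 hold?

Baby-step giant-step with m = ceil(sqrt(520)) = 23.
Baby table (385^j mod 521 for j=0..22):
  0:1  1:385  2:261  3:453  4:391  5:487  6:456  7:504
  8:228  9:252  10:114  11:126  12:57  13:63  14:289  15:292
  16:405  17:146  18:463  19:73  20:492  21:297  22:246
Giant step factor: 385^(-23) ≡ 414 (mod 521).
Scan 347·414^i mod 521 for i = 0, 1, …:
  i=0: 347   i=1: 383   i=2: 178   i=3: 231
  i=4: 291   i=5: 123   i=6: 385
Match at i=6, j=1: k = 6·23 + 1 = 139.

139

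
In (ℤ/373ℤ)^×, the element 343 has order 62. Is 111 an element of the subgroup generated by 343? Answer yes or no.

111 ∈ ⟨343⟩ iff 111^62 ≡ 1 (mod 373), since |⟨343⟩| = 62.
111^62 mod 373 = 1.
Since 1 = 1, 111 lies in the subgroup.

yes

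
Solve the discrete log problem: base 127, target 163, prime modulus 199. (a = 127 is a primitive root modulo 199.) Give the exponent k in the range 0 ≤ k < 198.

5

Successive powers of 127 modulo 199:
  127^0=1  127^1=127  127^2=10  127^3=76  127^4=100  127^5=163
So 127^5 ≡ 163 (mod 199), giving k = 5.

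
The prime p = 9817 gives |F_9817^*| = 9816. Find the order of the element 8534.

1227

The order of 8534 must divide p − 1 = 9816 = 2^3 · 3 · 409.
Divisors: 1, 2, 3, 4, 6, 8, 12, 24, 409, 818, 1227, 1636, 2454, 3272, 4908, 9816.
Check each in increasing order: 8534^1 ≡ 8534;  8534^2 ≡ 6650;  8534^3 ≡ 8840;  8534^4 ≡ 6732;  8534^6 ≡ 2280;  8534^8 ≡ 4552;  8534^12 ≡ 5207;  8534^24 ≡ 8112;  8534^409 ≡ 8861;  8534^818 ≡ 955;  8534^1227 ≡ 1.
Smallest exponent giving 1 is 1227.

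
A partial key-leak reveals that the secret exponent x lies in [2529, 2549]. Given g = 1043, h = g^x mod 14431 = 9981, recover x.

2544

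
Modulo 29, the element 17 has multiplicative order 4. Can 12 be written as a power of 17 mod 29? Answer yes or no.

yes

⟨17⟩ has order 4; its elements mod 29 are {1, 12, 17, 28}.
12 is in this set.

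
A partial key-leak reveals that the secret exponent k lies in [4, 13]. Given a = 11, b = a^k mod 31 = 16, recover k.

12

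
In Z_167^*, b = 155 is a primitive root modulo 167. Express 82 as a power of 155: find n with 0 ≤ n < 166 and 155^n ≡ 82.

69

Baby-step giant-step with m = ceil(sqrt(166)) = 13.
Baby table (155^j mod 167 for j=0..12):
  0:1  1:155  2:144  3:109  4:28  5:165  6:24  7:46
  8:116  9:111  10:4  11:119  12:75
Giant step factor: 155^(-13) ≡ 149 (mod 167).
Scan 82·149^i mod 167 for i = 0, 1, …:
  i=0: 82   i=1: 27   i=2: 15   i=3: 64
  i=4: 17   i=5: 28
Match at i=5, j=4: n = 5·13 + 4 = 69.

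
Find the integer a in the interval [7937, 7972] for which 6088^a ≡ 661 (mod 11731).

7963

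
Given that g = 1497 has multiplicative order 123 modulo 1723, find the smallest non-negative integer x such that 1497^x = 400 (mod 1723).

Baby-step giant-step with m = ceil(sqrt(123)) = 12.
Baby table (1497^j mod 1723 for j=0..11):
  0:1  1:1497  2:1109  3:924  4:1382  5:1254  6:891  7:225
  8:840  9:1413  10:1140  11:810
Giant step factor: 1497^(-12) ≡ 837 (mod 1723).
Scan 400·837^i mod 1723 for i = 0, 1, …:
  i=0: 400   i=1: 538   i=2: 603   i=3: 1595
  i=4: 1413
Match at i=4, j=9: x = 4·12 + 9 = 57.

57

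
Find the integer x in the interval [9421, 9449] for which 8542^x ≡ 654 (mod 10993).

9422

Compute 8542^9421 mod 10993 = 7750, then multiply by 8542 repeatedly:
  8542^9421=7750  8542^9422=654
Found 654 at exponent 9422.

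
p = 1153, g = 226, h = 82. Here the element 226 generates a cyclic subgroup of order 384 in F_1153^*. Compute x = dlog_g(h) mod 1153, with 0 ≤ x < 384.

66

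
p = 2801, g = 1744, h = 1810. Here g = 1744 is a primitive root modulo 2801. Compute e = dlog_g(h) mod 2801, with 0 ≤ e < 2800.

Baby-step giant-step with m = ceil(sqrt(2800)) = 53.
Baby table (1744^j mod 2801 for j=0..52):
  0:1  1:1744  2:2451  3:218  4:2057  5:2128  6:2708  7:266
  8:1739  9:2134  10:1968  11:967  12:246  13:471  14:731  15:409
  16:1842  17:2502  18:2331  19:1013  20:2042  21:1177  22:2356  23:2598
  24:1695  25:1025  26:562  27:2579  28:2171  29:2073  30:2022  31:2710
  32:953  33:1039  34:2570  35:480  36:2422  37:60  38:1003  39:1408
  40:1876  41:176  42:1635  43:22  44:1955  45:703  46:1995  47:438
  48:2000  49:755  50:250  51:1845  52:2132
Giant step factor: 1744^(-53) ≡ 2508 (mod 2801).
Scan 1810·2508^i mod 2801 for i = 0, 1, …:
  i=0: 1810   i=1: 1860   i=2: 1215   i=3: 2533
  i=4: 96   i=5: 2683   i=6: 962   i=7: 1035
  i=8: 2054   i=9: 393     …   i=50: 1160
  i=51: 1842
Match at i=51, j=16: e = 51·53 + 16 = 2719.

2719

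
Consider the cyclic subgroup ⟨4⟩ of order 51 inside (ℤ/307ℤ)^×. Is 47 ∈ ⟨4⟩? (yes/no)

no

47 ∈ ⟨4⟩ iff 47^51 ≡ 1 (mod 307), since |⟨4⟩| = 51.
47^51 mod 307 = 18.
Since 18 ≠ 1, 47 does not lie in the subgroup.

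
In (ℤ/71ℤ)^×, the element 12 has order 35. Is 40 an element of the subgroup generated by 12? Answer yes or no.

yes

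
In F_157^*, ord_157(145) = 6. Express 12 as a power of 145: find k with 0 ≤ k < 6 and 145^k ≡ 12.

4

Successive powers of 145 modulo 157:
  145^0=1  145^1=145  145^2=144  145^3=156  145^4=12
So 145^4 ≡ 12 (mod 157), giving k = 4.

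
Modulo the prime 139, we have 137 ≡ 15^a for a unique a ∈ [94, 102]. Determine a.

Compute 15^94 mod 139 = 137, then multiply by 15 repeatedly:
  15^94=137
Found 137 at exponent 94.

94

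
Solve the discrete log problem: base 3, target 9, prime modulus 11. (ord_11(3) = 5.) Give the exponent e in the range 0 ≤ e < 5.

2

Successive powers of 3 modulo 11:
  3^0=1  3^1=3  3^2=9
So 3^2 ≡ 9 (mod 11), giving e = 2.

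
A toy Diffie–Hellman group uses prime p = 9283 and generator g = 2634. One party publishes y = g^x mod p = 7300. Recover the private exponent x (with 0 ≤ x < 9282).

670

Baby-step giant-step with m = ceil(sqrt(9282)) = 97.
Baby table (2634^j mod 9283 for j=0..96):
  0:1  1:2634  2:3555  3:6606  4:3862  5:7623  6:9136  7:2688
  8:6546  9:3633  10:7832  11:2662  12:3043  13:4033  14:3170  15:4363
  16:9071  17:7855  18:7546  19:1261  20:7443  21:8449  22:3315  23:5690
  24:4698  25:293  26:1273  27:1919  28:4694  29:8323  30:5619  31:3344
  32:7812  33:5680  34:6207  35:1875  36:194  37:431  38:2728  39:510
  40:6588  41:2865  42:8614  43:1624  44:7436  45:8577  46:6279  47:5863
  48:5513  49:2630  50:2302  51:1669  52:5287  53:1458  54:6493  55:3276
  56:5077  57:5298  58:2583  59:8466  60:1678  61:1144  62:5604  63:966
  64:902  65:8703  66:3975  67:8209  68:2399  69:6526  70:6651  71:1713
  72:504  73:67  74:101  75:6110  76:6301  77:8113  78:176  79:8717
  80:3719  81:2281  82:2053  83:4896  84:1977  85:8938  86:1004  87:8164
  88:4548  89:4362  90:6437  91:4300  92:940  93:6682  94:9103  95:8596
  96:627
Giant step factor: 2634^(-97) ≡ 2722 (mod 9283).
Scan 7300·2722^i mod 9283 for i = 0, 1, …:
  i=0: 7300   i=1: 4980   i=2: 2380   i=3: 8109
  i=4: 7007   i=5: 5772   i=6: 4548
Match at i=6, j=88: x = 6·97 + 88 = 670.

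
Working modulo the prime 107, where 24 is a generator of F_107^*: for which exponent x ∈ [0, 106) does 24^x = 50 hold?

Baby-step giant-step with m = ceil(sqrt(106)) = 11.
Baby table (24^j mod 107 for j=0..10):
  0:1  1:24  2:41  3:21  4:76  5:5  6:13  7:98
  8:105  9:59  10:25
Giant step factor: 24^(-11) ≡ 28 (mod 107).
Scan 50·28^i mod 107 for i = 0, 1, …:
  i=0: 50   i=1: 9   i=2: 38   i=3: 101
  i=4: 46   i=5: 4   i=6: 5
Match at i=6, j=5: x = 6·11 + 5 = 71.

71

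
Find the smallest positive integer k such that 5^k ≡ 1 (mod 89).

44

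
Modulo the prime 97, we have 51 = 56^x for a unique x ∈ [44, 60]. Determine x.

Compute 56^44 mod 97 = 88, then multiply by 56 repeatedly:
  56^44=88  56^45=78  56^46=3  56^47=71  56^48=96
  56^49=41  56^50=65  56^51=51
Found 51 at exponent 51.

51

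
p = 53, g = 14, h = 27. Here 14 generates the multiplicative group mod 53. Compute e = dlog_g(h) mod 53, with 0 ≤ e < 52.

45

Baby-step giant-step with m = ceil(sqrt(52)) = 8.
Baby table (14^j mod 53 for j=0..7):
  0:1  1:14  2:37  3:41  4:44  5:33  6:38  7:2
Giant step factor: 14^(-8) ≡ 36 (mod 53).
Scan 27·36^i mod 53 for i = 0, 1, …:
  i=0: 27   i=1: 18   i=2: 12   i=3: 8
  i=4: 23   i=5: 33
Match at i=5, j=5: e = 5·8 + 5 = 45.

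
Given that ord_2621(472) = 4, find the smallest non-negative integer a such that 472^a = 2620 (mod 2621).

Successive powers of 472 modulo 2621:
  472^0=1  472^1=472  472^2=2620
So 472^2 ≡ 2620 (mod 2621), giving a = 2.

2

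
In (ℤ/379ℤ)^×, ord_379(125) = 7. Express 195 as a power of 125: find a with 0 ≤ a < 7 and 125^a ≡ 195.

4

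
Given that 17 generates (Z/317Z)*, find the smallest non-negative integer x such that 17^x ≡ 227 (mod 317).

Baby-step giant-step with m = ceil(sqrt(316)) = 18.
Baby table (17^j mod 317 for j=0..17):
  0:1  1:17  2:289  3:158  4:150  5:14  6:238  7:242
  8:310  9:198  10:196  11:162  12:218  13:219  14:236  15:208
  16:49  17:199
Giant step factor: 17^(-18) ≡ 64 (mod 317).
Scan 227·64^i mod 317 for i = 0, 1, …:
  i=0: 227   i=1: 263   i=2: 31   i=3: 82
  i=4: 176   i=5: 169   i=6: 38   i=7: 213
  i=8: 1
Match at i=8, j=0: x = 8·18 + 0 = 144.

144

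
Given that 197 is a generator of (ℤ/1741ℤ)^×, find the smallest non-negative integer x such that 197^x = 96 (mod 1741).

1387

Baby-step giant-step with m = ceil(sqrt(1740)) = 42.
Baby table (197^j mod 1741 for j=0..41):
  0:1  1:197  2:507  3:642  4:1122  5:1668  6:1288  7:1291
  8:141  9:1662  10:106  11:1731  12:1512  13:153  14:544  15:967
  16:730  17:1048  18:1018  19:331  20:790  21:681  22:100  23:549
  24:211  25:1524  26:776  27:1405  28:1707  29:266  30:172  31:805
  32:154  33:741  34:1474  35:1372  36:429  37:945  38:1619  39:340
  40:822  41:21
Giant step factor: 197^(-42) ≡ 1127 (mod 1741).
Scan 96·1127^i mod 1741 for i = 0, 1, …:
  i=0: 96   i=1: 250   i=2: 1449   i=3: 1706
  i=4: 598   i=5: 179   i=6: 1518   i=7: 1124
  i=8: 1041   i=9: 1514     …   i=32: 201
  i=33: 197
Match at i=33, j=1: x = 33·42 + 1 = 1387.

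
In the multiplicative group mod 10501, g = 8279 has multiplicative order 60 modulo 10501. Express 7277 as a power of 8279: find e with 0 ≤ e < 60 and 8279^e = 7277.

16

Successive powers of 8279 modulo 10501:
  8279^0=1  8279^1=8279  8279^2=1814  8279^3=1676  8279^4=3783  8279^5=5475
  8279^6=5209  8279^7=8205  8279^8=8727  8279^9=3953  8279^10=5771  8279^11=9060
  8279^12=9598  8279^13=775  8279^14=114  8279^15=9217  8279^16=7277
So 8279^16 ≡ 7277 (mod 10501), giving e = 16.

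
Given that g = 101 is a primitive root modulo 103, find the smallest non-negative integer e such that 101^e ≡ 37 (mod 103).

Baby-step giant-step with m = ceil(sqrt(102)) = 11.
Baby table (101^j mod 103 for j=0..10):
  0:1  1:101  2:4  3:95  4:16  5:71  6:64  7:78
  8:50  9:3  10:97
Giant step factor: 101^(-11) ≡ 43 (mod 103).
Scan 37·43^i mod 103 for i = 0, 1, …:
  i=0: 37   i=1: 46   i=2: 21   i=3: 79
  i=4: 101
Match at i=4, j=1: e = 4·11 + 1 = 45.

45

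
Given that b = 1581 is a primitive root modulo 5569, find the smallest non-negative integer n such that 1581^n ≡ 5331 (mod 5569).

4775

Baby-step giant-step with m = ceil(sqrt(5568)) = 75.
Baby table (1581^j mod 5569 for j=0..74):
  0:1  1:1581  2:4649  3:4558  4:5481  5:97  6:2994  7:5433
  8:2175  9:2602  10:3840  11:830  12:3515  13:4922  14:1789  15:4926
  16:2544  17:1246  18:4069  19:894  20:4457  21:1732  22:3913  23:4863
  24:3183  25:3516  26:934  27:869  28:3915  29:2456  30:1343  31:1494
  32:758  33:1063  34:4334  35:2184  36:124  37:1129  38:2869  39:2723
  40:226  41:890  42:3702  43:5412  44:2388  45:5215  46:2795  47:2678
  48:1478  49:3307  50:4645  51:3803  52:3592  53:4141  54:3346  55:5045
  56:1337  57:3146  58:709  59:1560  60:4862  61:1602  62:4436  63:1945
  64:957  65:3818  66:5031  67:1479  68:4888  69:3725  70:2792  71:3504
  72:4238  73:771  74:4909
Giant step factor: 1581^(-75) ≡ 2840 (mod 5569).
Scan 5331·2840^i mod 5569 for i = 0, 1, …:
  i=0: 5331   i=1: 3498   i=2: 4793   i=3: 1484
  i=4: 4396   i=5: 4511   i=6: 2540   i=7: 1745
  i=8: 4959   i=9: 5128     …   i=62: 1639
  i=63: 4645
Match at i=63, j=50: n = 63·75 + 50 = 4775.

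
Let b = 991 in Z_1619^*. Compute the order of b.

The order of 991 must divide p − 1 = 1618 = 2 · 809.
Divisors: 1, 2, 809, 1618.
Check each in increasing order: 991^1 ≡ 991;  991^2 ≡ 967;  991^809 ≡ 1618;  991^1618 ≡ 1.
Smallest exponent giving 1 is 1618.

1618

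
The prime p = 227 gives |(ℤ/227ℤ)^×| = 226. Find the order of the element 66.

The order of 66 must divide p − 1 = 226 = 2 · 113.
Divisors: 1, 2, 113, 226.
Check each in increasing order: 66^1 ≡ 66;  66^2 ≡ 43;  66^113 ≡ 226;  66^226 ≡ 1.
Smallest exponent giving 1 is 226.

226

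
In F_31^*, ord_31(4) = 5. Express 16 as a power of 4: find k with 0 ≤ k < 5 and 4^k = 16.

2

Successive powers of 4 modulo 31:
  4^0=1  4^1=4  4^2=16
So 4^2 ≡ 16 (mod 31), giving k = 2.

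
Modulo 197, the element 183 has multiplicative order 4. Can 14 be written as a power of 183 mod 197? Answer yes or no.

⟨183⟩ has order 4; its elements mod 197 are {1, 14, 183, 196}.
14 is in this set.

yes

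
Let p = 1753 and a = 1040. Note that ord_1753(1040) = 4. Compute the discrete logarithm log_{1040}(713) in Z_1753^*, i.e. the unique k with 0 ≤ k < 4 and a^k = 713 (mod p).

Successive powers of 1040 modulo 1753:
  1040^0=1  1040^1=1040  1040^2=1752  1040^3=713
So 1040^3 ≡ 713 (mod 1753), giving k = 3.

3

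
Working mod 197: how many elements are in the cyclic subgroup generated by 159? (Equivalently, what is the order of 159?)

196

The order of 159 must divide p − 1 = 196 = 2^2 · 7^2.
Divisors: 1, 2, 4, 7, 14, 28, 49, 98, 196.
Check each in increasing order: 159^1 ≡ 159;  159^2 ≡ 65;  159^4 ≡ 88;  159^7 ≡ 128;  159^14 ≡ 33;  159^28 ≡ 104;  159^49 ≡ 183;  159^98 ≡ 196;  159^196 ≡ 1.
Smallest exponent giving 1 is 196.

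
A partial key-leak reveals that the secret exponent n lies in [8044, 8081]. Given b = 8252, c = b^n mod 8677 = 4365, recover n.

8053

Compute 8252^8044 mod 8677 = 1991, then multiply by 8252 repeatedly:
  8252^8044=1991  8252^8045=4171  8252^8046=6110  8252^8047=6350  8252^8048=8474
  8252^8049=8182  8252^8050=2127  8252^8051=7110  8252^8052=6523  8252^8053=4365
Found 4365 at exponent 8053.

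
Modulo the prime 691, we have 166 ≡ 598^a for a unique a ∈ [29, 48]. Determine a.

Compute 598^29 mod 691 = 290, then multiply by 598 repeatedly:
  598^29=290  598^30=670  598^31=571  598^32=104  598^33=2
  598^34=505  598^35=23  598^36=625  598^37=610  598^38=623
  598^39=105  598^40=600  598^41=171  598^42=681  598^43=239
  598^44=576  598^45=330  598^46=405  598^47=340  598^48=166
Found 166 at exponent 48.

48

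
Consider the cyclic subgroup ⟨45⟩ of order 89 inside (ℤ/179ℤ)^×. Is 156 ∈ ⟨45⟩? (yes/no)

yes

156 ∈ ⟨45⟩ iff 156^89 ≡ 1 (mod 179), since |⟨45⟩| = 89.
156^89 mod 179 = 1.
Since 1 = 1, 156 lies in the subgroup.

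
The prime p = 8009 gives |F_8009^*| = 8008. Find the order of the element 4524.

616

The order of 4524 must divide p − 1 = 8008 = 2^3 · 7 · 11 · 13.
Divisors: 1, 2, 4, 7, 8, 11, 13, 14, 22, 26, 28, 44, 52, 56, 77, 88, 91, 104, 143, 154, 182, 286, 308, 364, 572, 616, 728, 1001, 1144, 2002, 4004, 8008.
Check each in increasing order: 4524^1 ≡ 4524;  4524^2 ≡ 3581;  4524^4 ≡ 1152;  4524^7 ≡ 3310;  4524^8 ≡ 5619;  4524^11 ≡ 836;  4524^13 ≡ 6359;  4524^14 ≡ 7797;  4524^22 ≡ 2113;  4524^26 ≡ 7449;  4524^28 ≡ 4899;  4524^44 ≡ 3756;  4524^52 ≡ 1249;  4524^56 ≡ 5237;  4524^77 ≡ 5992;  4524^88 ≡ 3687;  4524^91 ≡ 3127;  4524^104 ≡ 6255;  4524^143 ≡ 5240;  4524^154 ≡ 7726;  4524^182 ≡ 7149;  4524^286 ≡ 2748;  4524^308 ≡ 8008;  4524^364 ≡ 2772;  4524^572 ≡ 7026;  4524^616 ≡ 1.
Smallest exponent giving 1 is 616.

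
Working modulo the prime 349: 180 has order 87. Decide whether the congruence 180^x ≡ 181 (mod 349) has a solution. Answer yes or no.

181 ∈ ⟨180⟩ iff 181^87 ≡ 1 (mod 349), since |⟨180⟩| = 87.
181^87 mod 349 = 348.
Since 348 ≠ 1, 181 does not lie in the subgroup.

no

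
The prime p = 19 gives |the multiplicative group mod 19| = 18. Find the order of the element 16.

9

The order of 16 must divide p − 1 = 18 = 2 · 3^2.
Divisors: 1, 2, 3, 6, 9, 18.
Check each in increasing order: 16^1 ≡ 16;  16^2 ≡ 9;  16^3 ≡ 11;  16^6 ≡ 7;  16^9 ≡ 1.
Smallest exponent giving 1 is 9.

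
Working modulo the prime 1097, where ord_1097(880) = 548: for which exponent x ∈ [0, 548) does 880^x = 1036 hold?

93

Baby-step giant-step with m = ceil(sqrt(548)) = 24.
Baby table (880^j mod 1097 for j=0..23):
  0:1  1:880  2:1015  3:242  4:142  5:999  6:423  7:357
  8:418  9:345  10:828  11:232  12:118  13:722  14:197  15:34
  16:301  17:503  18:549  19:440  20:1056  21:121  22:71  23:1048
Giant step factor: 880^(-24) ≡ 472 (mod 1097).
Scan 1036·472^i mod 1097 for i = 0, 1, …:
  i=0: 1036   i=1: 827   i=2: 909   i=3: 121
Match at i=3, j=21: x = 3·24 + 21 = 93.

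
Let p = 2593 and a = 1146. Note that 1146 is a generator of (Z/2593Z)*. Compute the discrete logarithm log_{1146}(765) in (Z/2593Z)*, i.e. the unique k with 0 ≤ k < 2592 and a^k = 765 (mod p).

1087

Baby-step giant-step with m = ceil(sqrt(2592)) = 51.
Baby table (1146^j mod 2593 for j=0..50):
  0:1  1:1146  2:1258  3:2553  4:834  5:1540  6:1600  7:349
  8:632  9:825  10:1598  11:650  12:709  13:905  14:2523  15:163
  16:102  17:207  18:1259  19:1106  20:2092  21:1500  22:2434  23:1889
  24:2232  25:1174  26:2230  27:1475  28:2307  29:1555  30:639  31:1068
  32:32  33:370  34:1361  35:1313  36:758  37:13  38:1933  39:796
  40:2073  41:470  42:1869  43:56  44:1944  45:437  46:353  47:30
  48:671  49:1438  50:1393
Giant step factor: 1146^(-51) ≡ 2328 (mod 2593).
Scan 765·2328^i mod 2593 for i = 0, 1, …:
  i=0: 765   i=1: 2122   i=2: 351   i=3: 333
  i=4: 2510   i=5: 1251   i=6: 389   i=7: 635
  i=8: 270   i=9: 1054     …   i=20: 528
  i=21: 102
Match at i=21, j=16: k = 21·51 + 16 = 1087.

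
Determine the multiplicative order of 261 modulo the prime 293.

The order of 261 must divide p − 1 = 292 = 2^2 · 73.
Divisors: 1, 2, 4, 73, 146, 292.
Check each in increasing order: 261^1 ≡ 261;  261^2 ≡ 145;  261^4 ≡ 222;  261^73 ≡ 155;  261^146 ≡ 292;  261^292 ≡ 1.
Smallest exponent giving 1 is 292.

292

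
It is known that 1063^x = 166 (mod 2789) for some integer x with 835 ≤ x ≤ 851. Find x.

840

Compute 1063^835 mod 2789 = 2319, then multiply by 1063 repeatedly:
  1063^835=2319  1063^836=2410  1063^837=1528  1063^838=1066  1063^839=824
  1063^840=166
Found 166 at exponent 840.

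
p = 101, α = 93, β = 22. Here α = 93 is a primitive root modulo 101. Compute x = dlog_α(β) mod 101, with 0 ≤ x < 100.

Baby-step giant-step with m = ceil(sqrt(100)) = 10.
Baby table (93^j mod 101 for j=0..9):
  0:1  1:93  2:64  3:94  4:56  5:57  6:49  7:12
  8:5  9:61
Giant step factor: 93^(-10) ≡ 6 (mod 101).
Scan 22·6^i mod 101 for i = 0, 1, …:
  i=0: 22   i=1: 31   i=2: 85   i=3: 5
Match at i=3, j=8: x = 3·10 + 8 = 38.

38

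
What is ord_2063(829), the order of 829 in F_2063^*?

The order of 829 must divide p − 1 = 2062 = 2 · 1031.
Divisors: 1, 2, 1031, 2062.
Check each in increasing order: 829^1 ≡ 829;  829^2 ≡ 262;  829^1031 ≡ 1.
Smallest exponent giving 1 is 1031.

1031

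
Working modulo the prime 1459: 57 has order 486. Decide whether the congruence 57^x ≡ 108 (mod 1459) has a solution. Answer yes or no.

yes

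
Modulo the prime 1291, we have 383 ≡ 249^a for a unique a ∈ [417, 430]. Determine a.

Compute 249^417 mod 1291 = 224, then multiply by 249 repeatedly:
  249^417=224  249^418=263  249^419=937  249^420=933  249^421=1228
  249^422=1096  249^423=503  249^424=20  249^425=1107  249^426=660
  249^427=383
Found 383 at exponent 427.

427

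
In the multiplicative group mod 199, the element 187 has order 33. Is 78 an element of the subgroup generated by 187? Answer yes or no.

78 ∈ ⟨187⟩ iff 78^33 ≡ 1 (mod 199), since |⟨187⟩| = 33.
78^33 mod 199 = 198.
Since 198 ≠ 1, 78 does not lie in the subgroup.

no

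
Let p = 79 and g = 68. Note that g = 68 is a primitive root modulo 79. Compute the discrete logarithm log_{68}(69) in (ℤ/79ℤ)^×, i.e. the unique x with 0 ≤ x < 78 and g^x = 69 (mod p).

9

Baby-step giant-step with m = ceil(sqrt(78)) = 9.
Baby table (68^j mod 79 for j=0..8):
  0:1  1:68  2:42  3:12  4:26  5:30  6:65  7:75
  8:44
Giant step factor: 68^(-9) ≡ 71 (mod 79).
Scan 69·71^i mod 79 for i = 0, 1, …:
  i=0: 69   i=1: 1
Match at i=1, j=0: x = 1·9 + 0 = 9.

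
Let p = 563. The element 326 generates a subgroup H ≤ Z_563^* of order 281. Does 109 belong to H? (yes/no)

109 ∈ ⟨326⟩ iff 109^281 ≡ 1 (mod 563), since |⟨326⟩| = 281.
109^281 mod 563 = 562.
Since 562 ≠ 1, 109 does not lie in the subgroup.

no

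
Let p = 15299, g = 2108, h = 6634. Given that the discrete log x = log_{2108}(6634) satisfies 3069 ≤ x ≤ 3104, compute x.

3081

Compute 2108^3069 mod 15299 = 12163, then multiply by 2108 repeatedly:
  2108^3069=12163  2108^3070=13779  2108^3071=8630  2108^3072=1529  2108^3073=10342
  2108^3074=15160  2108^3075=12968  2108^3076=12530  2108^3077=7166  2108^3078=5815
  2108^3079=3521  2108^3080=2253  2108^3081=6634
Found 6634 at exponent 3081.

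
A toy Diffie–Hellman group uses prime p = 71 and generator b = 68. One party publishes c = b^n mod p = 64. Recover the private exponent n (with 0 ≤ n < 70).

66

Baby-step giant-step with m = ceil(sqrt(70)) = 9.
Baby table (68^j mod 71 for j=0..8):
  0:1  1:68  2:9  3:44  4:10  5:41  6:19  7:14
  8:29
Giant step factor: 68^(-9) ≡ 31 (mod 71).
Scan 64·31^i mod 71 for i = 0, 1, …:
  i=0: 64   i=1: 67   i=2: 18   i=3: 61
  i=4: 45   i=5: 46   i=6: 6   i=7: 44
Match at i=7, j=3: n = 7·9 + 3 = 66.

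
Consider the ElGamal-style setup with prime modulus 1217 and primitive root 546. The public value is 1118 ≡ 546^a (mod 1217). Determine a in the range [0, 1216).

421

Baby-step giant-step with m = ceil(sqrt(1216)) = 35.
Baby table (546^j mod 1217 for j=0..34):
  0:1  1:546  2:1168  3:20  4:1184  5:237  6:400  7:557
  8:1089  9:698  10:187  11:1091  12:573  13:89  14:1131  15:507
  16:563  17:714  18:404  19:307  20:893  21:778  22:55  23:822
  24:956  25:1100  26:619  27:865  28:94  29:210  30:262  31:663
  32:549  33:372  34:1090
Giant step factor: 546^(-35) ≡ 586 (mod 1217).
Scan 1118·586^i mod 1217 for i = 0, 1, …:
  i=0: 1118   i=1: 402   i=2: 691   i=3: 882
  i=4: 844   i=5: 482   i=6: 108   i=7: 4
  i=8: 1127   i=9: 808   i=10: 75   i=11: 138
  i=12: 546
Match at i=12, j=1: a = 12·35 + 1 = 421.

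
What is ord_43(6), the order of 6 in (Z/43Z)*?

The order of 6 must divide p − 1 = 42 = 2 · 3 · 7.
Divisors: 1, 2, 3, 6, 7, 14, 21, 42.
Check each in increasing order: 6^1 ≡ 6;  6^2 ≡ 36;  6^3 ≡ 1.
Smallest exponent giving 1 is 3.

3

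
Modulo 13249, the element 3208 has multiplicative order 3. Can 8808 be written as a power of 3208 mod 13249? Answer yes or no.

⟨3208⟩ has order 3; its elements mod 13249 are {1, 3208, 10040}.
8808 is not in this set.

no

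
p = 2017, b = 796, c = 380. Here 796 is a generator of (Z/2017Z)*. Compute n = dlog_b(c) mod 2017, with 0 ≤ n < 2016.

1122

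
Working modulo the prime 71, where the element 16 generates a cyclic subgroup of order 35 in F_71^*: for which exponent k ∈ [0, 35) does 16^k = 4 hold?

18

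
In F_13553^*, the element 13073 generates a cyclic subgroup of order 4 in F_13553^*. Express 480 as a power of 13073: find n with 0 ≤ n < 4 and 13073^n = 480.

Successive powers of 13073 modulo 13553:
  13073^0=1  13073^1=13073  13073^2=13552  13073^3=480
So 13073^3 ≡ 480 (mod 13553), giving n = 3.

3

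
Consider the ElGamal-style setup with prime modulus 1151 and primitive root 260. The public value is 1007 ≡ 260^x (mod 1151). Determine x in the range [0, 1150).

Baby-step giant-step with m = ceil(sqrt(1150)) = 34.
Baby table (260^j mod 1151 for j=0..33):
  0:1  1:260  2:842  3:230  4:1099  5:292  6:1105  7:701
  8:402  9:930  10:90  11:380  12:965  13:1133  14:1075  15:958
  16:464  17:936  18:499  19:828  20:43  21:821  22:525  23:682
  24:66  25:1046  26:324  27:217  28:21  29:856  30:417  31:226
  32:59  33:377
Giant step factor: 260^(-34) ≡ 56 (mod 1151).
Scan 1007·56^i mod 1151 for i = 0, 1, …:
  i=0: 1007   i=1: 1144   i=2: 759   i=3: 1068
  i=4: 1107   i=5: 989   i=6: 136   i=7: 710
  i=8: 626   i=9: 526     …   i=24: 97
  i=25: 828
Match at i=25, j=19: x = 25·34 + 19 = 869.

869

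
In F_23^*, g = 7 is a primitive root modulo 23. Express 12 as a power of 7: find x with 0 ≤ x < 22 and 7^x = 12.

8

Successive powers of 7 modulo 23:
  7^0=1  7^1=7  7^2=3  7^3=21  7^4=9  7^5=17
  7^6=4  7^7=5  7^8=12
So 7^8 ≡ 12 (mod 23), giving x = 8.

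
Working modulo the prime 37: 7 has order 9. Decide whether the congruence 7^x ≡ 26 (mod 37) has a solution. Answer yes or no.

yes

⟨7⟩ has order 9; its elements mod 37 are {1, 7, 9, 10, 12, 16, 26, 33, 34}.
26 is in this set.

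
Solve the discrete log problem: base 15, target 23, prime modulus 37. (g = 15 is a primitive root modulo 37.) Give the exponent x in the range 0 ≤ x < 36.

15

Successive powers of 15 modulo 37:
  15^0=1  15^1=15  15^2=3  15^3=8  15^4=9  15^5=24
  15^6=27  15^7=35  15^8=7  15^9=31  15^10=21  15^11=19
  15^12=26  15^13=20  15^14=4  15^15=23
So 15^15 ≡ 23 (mod 37), giving x = 15.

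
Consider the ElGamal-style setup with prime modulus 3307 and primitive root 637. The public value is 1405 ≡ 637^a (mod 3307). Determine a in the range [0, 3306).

2380

Baby-step giant-step with m = ceil(sqrt(3306)) = 58.
Baby table (637^j mod 3307 for j=0..57):
  0:1  1:637  2:2315  3:3040  4:1885  5:304  6:1842  7:2676
  8:1507  9:929  10:3127  11:1085  12:3289  13:1762  14:1321  15:1499
  16:2447  17:1142  18:3221  19:1437  20:2637  21:3120  22:3240  23:312
  24:324  25:1354  26:2678  27:2781  28:2252  29:2593  30:1548  31:590
  32:2139  33:59  34:1206  35:998  36:782  37:2084  38:1401  39:2854
  40:2455  41:2931  42:1899  43:2608  44:1182  45:2245  46:1441  47:1878
  48:2459  49:2172  50:1238  51:1540  52:2108  53:154  54:2195  55:2661
  56:1873  57:2581
Giant step factor: 637^(-58) ≡ 1130 (mod 3307).
Scan 1405·1130^i mod 3307 for i = 0, 1, …:
  i=0: 1405   i=1: 290   i=2: 307   i=3: 2982
  i=4: 3134   i=5: 2930   i=6: 593   i=7: 2076
  i=8: 1217   i=9: 2805     …   i=40: 2036
  i=41: 2315
Match at i=41, j=2: a = 41·58 + 2 = 2380.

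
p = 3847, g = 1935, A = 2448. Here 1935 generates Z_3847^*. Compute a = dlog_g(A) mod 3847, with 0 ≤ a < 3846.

Baby-step giant-step with m = ceil(sqrt(3846)) = 63.
Baby table (1935^j mod 3847 for j=0..62):
  0:1  1:1935  2:1094  3:1040  4:419  5:2895  6:593  7:1049
  8:2446  9:1200  10:2259  11:973  12:1572  13:2690  14:159  15:3752
  16:831  17:3786  18:1222  19:2512  20:1959  21:1370  22:367  23:2297
  24:1410  25:827  26:3740  27:693  28:2199  29:283  30:1331  31:1842
  32:1948  33:3167  34:3721  35:2398  36:648  37:3605  38:1064  39:695
  40:2222  41:2471  42:3411  43:2680  44:44  45:506  46:1972  47:3443
  48:3048  49:429  50:3010  51:3839  52:3755  53:2789  54:3221  55:495
  56:3769  57:2950  58:3149  59:3514  60:1941  61:1163  62:3757
Giant step factor: 1935^(-63) ≡ 2836 (mod 3847).
Scan 2448·2836^i mod 3847 for i = 0, 1, …:
  i=0: 2448   i=1: 2540   i=2: 1856   i=3: 920
  i=4: 854   i=5: 2181   i=6: 3187   i=7: 1729
  i=8: 2366   i=9: 808     …   i=49: 3329
  i=50: 506
Match at i=50, j=45: a = 50·63 + 45 = 3195.

3195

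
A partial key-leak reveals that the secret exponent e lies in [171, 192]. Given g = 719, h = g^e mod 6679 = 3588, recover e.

184

Compute 719^171 mod 6679 = 3830, then multiply by 719 repeatedly:
  719^171=3830  719^172=2022  719^173=4475  719^174=4926  719^175=1924
  719^176=803  719^177=2963  719^178=6475  719^179=262  719^180=1366
  719^181=341  719^182=4735  719^183=4854  719^184=3588
Found 3588 at exponent 184.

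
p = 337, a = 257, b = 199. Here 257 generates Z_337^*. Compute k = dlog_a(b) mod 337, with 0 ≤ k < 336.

175

Baby-step giant-step with m = ceil(sqrt(336)) = 19.
Baby table (257^j mod 337 for j=0..18):
  0:1  1:257  2:334  3:240  4:9  5:291  6:310  7:138
  8:81  9:260  10:94  11:231  12:55  13:318  14:172  15:57
  16:158  17:166  18:200
Giant step factor: 257^(-19) ≡ 90 (mod 337).
Scan 199·90^i mod 337 for i = 0, 1, …:
  i=0: 199   i=1: 49   i=2: 29   i=3: 251
  i=4: 11   i=5: 316   i=6: 132   i=7: 85
  i=8: 236   i=9: 9
Match at i=9, j=4: k = 9·19 + 4 = 175.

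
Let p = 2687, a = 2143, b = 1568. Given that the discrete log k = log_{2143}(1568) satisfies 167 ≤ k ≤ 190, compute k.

Compute 2143^167 mod 2687 = 1283, then multiply by 2143 repeatedly:
  2143^167=1283  2143^168=668  2143^169=2040  2143^170=2658  2143^171=2341
  2143^172=134  2143^173=2340  2143^174=678  2143^175=1974  2143^176=944
  2143^177=2368  2143^178=1568
Found 1568 at exponent 178.

178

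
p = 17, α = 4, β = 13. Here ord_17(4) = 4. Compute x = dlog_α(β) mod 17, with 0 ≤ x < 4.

3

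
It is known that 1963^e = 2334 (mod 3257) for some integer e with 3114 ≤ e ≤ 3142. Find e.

3118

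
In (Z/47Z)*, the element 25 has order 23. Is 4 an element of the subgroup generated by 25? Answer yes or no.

yes

4 ∈ ⟨25⟩ iff 4^23 ≡ 1 (mod 47), since |⟨25⟩| = 23.
4^23 mod 47 = 1.
Since 1 = 1, 4 lies in the subgroup.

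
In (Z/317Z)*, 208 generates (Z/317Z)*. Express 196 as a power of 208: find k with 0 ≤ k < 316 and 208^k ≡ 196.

106

Baby-step giant-step with m = ceil(sqrt(316)) = 18.
Baby table (208^j mod 317 for j=0..17):
  0:1  1:208  2:152  3:233  4:280  5:229  6:82  7:255
  8:101  9:86  10:136  11:75  12:67  13:305  14:40  15:78
  16:57  17:127
Giant step factor: 208^(-18) ≡ 157 (mod 317).
Scan 196·157^i mod 317 for i = 0, 1, …:
  i=0: 196   i=1: 23   i=2: 124   i=3: 131
  i=4: 279   i=5: 57
Match at i=5, j=16: k = 5·18 + 16 = 106.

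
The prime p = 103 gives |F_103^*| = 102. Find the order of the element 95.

34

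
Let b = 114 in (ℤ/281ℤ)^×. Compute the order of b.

140

The order of 114 must divide p − 1 = 280 = 2^3 · 5 · 7.
Divisors: 1, 2, 4, 5, 7, 8, 10, 14, 20, 28, 35, 40, 56, 70, 140, 280.
Check each in increasing order: 114^1 ≡ 114;  114^2 ≡ 70;  114^4 ≡ 123;  114^5 ≡ 253;  114^7 ≡ 7;  114^8 ≡ 236;  114^10 ≡ 222;  114^14 ≡ 49;  114^20 ≡ 109;  114^28 ≡ 153;  114^35 ≡ 228;  114^40 ≡ 79;  114^56 ≡ 86;  114^70 ≡ 280;  114^140 ≡ 1.
Smallest exponent giving 1 is 140.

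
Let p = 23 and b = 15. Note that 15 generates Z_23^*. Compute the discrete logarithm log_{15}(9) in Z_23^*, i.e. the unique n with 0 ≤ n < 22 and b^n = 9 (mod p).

Successive powers of 15 modulo 23:
  15^0=1  15^1=15  15^2=18  15^3=17  15^4=2  15^5=7
  15^6=13  15^7=11  15^8=4  15^9=14  15^10=3  15^11=22
  15^12=8  15^13=5  15^14=6  15^15=21  15^16=16  15^17=10
  15^18=12  15^19=19  15^20=9
So 15^20 ≡ 9 (mod 23), giving n = 20.

20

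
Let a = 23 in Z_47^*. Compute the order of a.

The order of 23 must divide p − 1 = 46 = 2 · 23.
Divisors: 1, 2, 23, 46.
Check each in increasing order: 23^1 ≡ 23;  23^2 ≡ 12;  23^23 ≡ 46;  23^46 ≡ 1.
Smallest exponent giving 1 is 46.

46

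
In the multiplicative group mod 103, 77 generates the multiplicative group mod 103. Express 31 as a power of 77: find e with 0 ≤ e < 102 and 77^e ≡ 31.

Baby-step giant-step with m = ceil(sqrt(102)) = 11.
Baby table (77^j mod 103 for j=0..10):
  0:1  1:77  2:58  3:37  4:68  5:86  6:30  7:44
  8:92  9:80  10:83
Giant step factor: 77^(-11) ≡ 62 (mod 103).
Scan 31·62^i mod 103 for i = 0, 1, …:
  i=0: 31   i=1: 68
Match at i=1, j=4: e = 1·11 + 4 = 15.

15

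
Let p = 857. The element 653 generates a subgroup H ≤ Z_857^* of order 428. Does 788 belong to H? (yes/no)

no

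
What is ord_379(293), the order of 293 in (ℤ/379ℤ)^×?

14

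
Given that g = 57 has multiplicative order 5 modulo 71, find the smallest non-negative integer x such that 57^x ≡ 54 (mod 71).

2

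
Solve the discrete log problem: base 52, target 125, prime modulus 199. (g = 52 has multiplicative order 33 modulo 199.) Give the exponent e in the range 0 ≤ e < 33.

Successive powers of 52 modulo 199:
  52^0=1  52^1=52  52^2=117  52^3=114  52^4=157  52^5=5
  52^6=61  52^7=187  52^8=172  52^9=188  52^10=25  52^11=106
  52^12=139  52^13=64  52^14=144  52^15=125
So 52^15 ≡ 125 (mod 199), giving e = 15.

15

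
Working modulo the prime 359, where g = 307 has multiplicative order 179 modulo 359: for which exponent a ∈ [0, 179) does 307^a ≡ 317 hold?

41

Baby-step giant-step with m = ceil(sqrt(179)) = 14.
Baby table (307^j mod 359 for j=0..13):
  0:1  1:307  2:191  3:120  4:222  5:303  6:40  7:74
  8:101  9:133  10:264  11:273  12:164  13:88
Giant step factor: 307^(-14) ≡ 288 (mod 359).
Scan 317·288^i mod 359 for i = 0, 1, …:
  i=0: 317   i=1: 110   i=2: 88
Match at i=2, j=13: a = 2·14 + 13 = 41.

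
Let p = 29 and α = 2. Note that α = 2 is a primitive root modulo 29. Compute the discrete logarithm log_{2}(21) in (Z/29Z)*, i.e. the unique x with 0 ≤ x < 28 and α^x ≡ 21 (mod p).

17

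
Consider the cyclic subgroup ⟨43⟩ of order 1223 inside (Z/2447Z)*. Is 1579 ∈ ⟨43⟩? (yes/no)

yes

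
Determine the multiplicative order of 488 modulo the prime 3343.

1671

The order of 488 must divide p − 1 = 3342 = 2 · 3 · 557.
Divisors: 1, 2, 3, 6, 557, 1114, 1671, 3342.
Check each in increasing order: 488^1 ≡ 488;  488^2 ≡ 791;  488^3 ≡ 1563;  488^6 ≡ 2579;  488^557 ≡ 1424;  488^1114 ≡ 1918;  488^1671 ≡ 1.
Smallest exponent giving 1 is 1671.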